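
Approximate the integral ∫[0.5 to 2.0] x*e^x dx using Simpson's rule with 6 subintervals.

f(x) = x*e^x
a = 0.5, b = 2.0, n = 6
h = (b - a)/n = 0.250000

Simpson's rule: (h/3)[f(x₀) + 4f(x₁) + 2f(x₂) + ... + f(xₙ)]

x_0 = 0.5000, f(x_0) = 0.824361, coefficient = 1
x_1 = 0.7500, f(x_1) = 1.587750, coefficient = 4
x_2 = 1.0000, f(x_2) = 2.718282, coefficient = 2
x_3 = 1.2500, f(x_3) = 4.362929, coefficient = 4
x_4 = 1.5000, f(x_4) = 6.722534, coefficient = 2
x_5 = 1.7500, f(x_5) = 10.070555, coefficient = 4
x_6 = 2.0000, f(x_6) = 14.778112, coefficient = 1

I ≈ (0.250000/3) × 98.569037 = 8.214086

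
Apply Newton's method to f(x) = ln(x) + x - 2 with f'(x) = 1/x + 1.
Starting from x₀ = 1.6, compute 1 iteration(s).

f(x) = ln(x) + x - 2
f'(x) = 1/x + 1
x₀ = 1.6

Newton-Raphson formula: x_{n+1} = x_n - f(x_n)/f'(x_n)

Iteration 1:
  f(1.600000) = 0.070004
  f'(1.600000) = 1.625000
  x_1 = 1.600000 - 0.070004/1.625000 = 1.556921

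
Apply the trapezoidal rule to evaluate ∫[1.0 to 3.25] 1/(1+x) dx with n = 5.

f(x) = 1/(1+x)
a = 1.0, b = 3.25, n = 5
h = (b - a)/n = 0.450000

Trapezoidal rule: (h/2)[f(x₀) + 2f(x₁) + 2f(x₂) + ... + f(xₙ)]

x_0 = 1.0000, f(x_0) = 0.500000, coefficient = 1
x_1 = 1.4500, f(x_1) = 0.408163, coefficient = 2
x_2 = 1.9000, f(x_2) = 0.344828, coefficient = 2
x_3 = 2.3500, f(x_3) = 0.298507, coefficient = 2
x_4 = 2.8000, f(x_4) = 0.263158, coefficient = 2
x_5 = 3.2500, f(x_5) = 0.235294, coefficient = 1

I ≈ (0.450000/2) × 3.364607 = 0.757036
Exact value: 0.753772
Error: 0.003265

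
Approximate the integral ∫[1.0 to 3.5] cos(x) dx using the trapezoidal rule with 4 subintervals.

f(x) = cos(x)
a = 1.0, b = 3.5, n = 4
h = (b - a)/n = 0.625000

Trapezoidal rule: (h/2)[f(x₀) + 2f(x₁) + 2f(x₂) + ... + f(xₙ)]

x_0 = 1.0000, f(x_0) = 0.540302, coefficient = 1
x_1 = 1.6250, f(x_1) = -0.054177, coefficient = 2
x_2 = 2.2500, f(x_2) = -0.628174, coefficient = 2
x_3 = 2.8750, f(x_3) = -0.964674, coefficient = 2
x_4 = 3.5000, f(x_4) = -0.936457, coefficient = 1

I ≈ (0.625000/2) × -3.690204 = -1.153189
Exact value: -1.192254
Error: 0.039065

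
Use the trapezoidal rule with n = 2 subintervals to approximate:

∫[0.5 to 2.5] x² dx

f(x) = x²
a = 0.5, b = 2.5, n = 2
h = (b - a)/n = 1.000000

Trapezoidal rule: (h/2)[f(x₀) + 2f(x₁) + 2f(x₂) + ... + f(xₙ)]

x_0 = 0.5000, f(x_0) = 0.250000, coefficient = 1
x_1 = 1.5000, f(x_1) = 2.250000, coefficient = 2
x_2 = 2.5000, f(x_2) = 6.250000, coefficient = 1

I ≈ (1.000000/2) × 11.000000 = 5.500000
Exact value: 5.166667
Error: 0.333333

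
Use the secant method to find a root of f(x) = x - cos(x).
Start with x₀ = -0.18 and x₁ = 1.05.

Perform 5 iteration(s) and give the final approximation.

f(x) = x - cos(x)
x₀ = -0.18, x₁ = 1.05

Secant formula: x_{n+1} = x_n - f(x_n)(x_n - x_{n-1})/(f(x_n) - f(x_{n-1}))

Iteration 1:
  f(-0.180000) = -1.163844
  f(1.050000) = 0.552429
  x_2 = 1.050000 - 0.552429×(1.050000 - (-0.180000))/(0.552429 - (-1.163844))
       = 0.654091
Iteration 2:
  f(1.050000) = 0.552429
  f(0.654091) = -0.139510
  x_3 = 0.654091 - (-0.139510)×(0.654091 - 1.050000)/(-0.139510 - 0.552429)
       = 0.733915
Iteration 3:
  f(0.654091) = -0.139510
  f(0.733915) = -0.008643
  x_4 = 0.733915 - (-0.008643)×(0.733915 - 0.654091)/(-0.008643 - (-0.139510))
       = 0.739187
Iteration 4:
  f(0.733915) = -0.008643
  f(0.739187) = 0.000170
  x_5 = 0.739187 - 0.000170×(0.739187 - 0.733915)/(0.000170 - (-0.008643))
       = 0.739085
Iteration 5:
  f(0.739187) = 0.000170
  f(0.739085) = 0.000000
  x_6 = 0.739085 - 0.000000×(0.739085 - 0.739187)/(0.000000 - 0.000170)
       = 0.739085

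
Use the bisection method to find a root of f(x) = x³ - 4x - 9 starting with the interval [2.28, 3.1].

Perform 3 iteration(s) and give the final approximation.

f(x) = x³ - 4x - 9
Initial interval: [2.28, 3.1]

Iteration 1:
  c_1 = (2.280000 + 3.100000)/2 = 2.690000
  f(c_1) = f(2.690000) = -0.294891
  f(a) × f(c) ≥ 0, new interval: [2.690000, 3.100000]
Iteration 2:
  c_2 = (2.690000 + 3.100000)/2 = 2.895000
  f(c_2) = f(2.895000) = 3.683067
  f(a) × f(c) < 0, new interval: [2.690000, 2.895000]
Iteration 3:
  c_3 = (2.690000 + 2.895000)/2 = 2.792500
  f(c_3) = f(2.792500) = 1.606072
  f(a) × f(c) < 0, new interval: [2.690000, 2.792500]

After 3 iteration(s), the approximation is c_3 = 2.792500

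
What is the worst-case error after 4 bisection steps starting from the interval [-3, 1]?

Bisection error bound: |error| ≤ (b-a)/2^n
|error| ≤ (1 - (-3))/2^4 = 4/2^4
|error| ≤ 0.2500000000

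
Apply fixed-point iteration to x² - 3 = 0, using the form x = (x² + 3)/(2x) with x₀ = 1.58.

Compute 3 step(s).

Equation: x² - 3 = 0
Fixed-point form: x = (x² + 3)/(2x)
x₀ = 1.58

x_1 = g(1.580000) = 1.739367
x_2 = g(1.739367) = 1.732066
x_3 = g(1.732066) = 1.732051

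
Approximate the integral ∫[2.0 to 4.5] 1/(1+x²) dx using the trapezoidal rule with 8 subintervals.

f(x) = 1/(1+x²)
a = 2.0, b = 4.5, n = 8
h = (b - a)/n = 0.312500

Trapezoidal rule: (h/2)[f(x₀) + 2f(x₁) + 2f(x₂) + ... + f(xₙ)]

x_0 = 2.0000, f(x_0) = 0.200000, coefficient = 1
x_1 = 2.3125, f(x_1) = 0.157538, coefficient = 2
x_2 = 2.6250, f(x_2) = 0.126733, coefficient = 2
x_3 = 2.9375, f(x_3) = 0.103854, coefficient = 2
x_4 = 3.2500, f(x_4) = 0.086486, coefficient = 2
x_5 = 3.5625, f(x_5) = 0.073039, coefficient = 2
x_6 = 3.8750, f(x_6) = 0.062439, coefficient = 2
x_7 = 4.1875, f(x_7) = 0.053952, coefficient = 2
x_8 = 4.5000, f(x_8) = 0.047059, coefficient = 1

I ≈ (0.312500/2) × 1.575140 = 0.246116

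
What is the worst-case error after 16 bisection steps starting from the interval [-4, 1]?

Bisection error bound: |error| ≤ (b-a)/2^n
|error| ≤ (1 - (-4))/2^16 = 5/2^16
|error| ≤ 0.0000762939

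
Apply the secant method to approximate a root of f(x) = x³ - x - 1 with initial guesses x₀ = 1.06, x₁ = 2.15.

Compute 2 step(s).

f(x) = x³ - x - 1
x₀ = 1.06, x₁ = 2.15

Secant formula: x_{n+1} = x_n - f(x_n)(x_n - x_{n-1})/(f(x_n) - f(x_{n-1}))

Iteration 1:
  f(1.060000) = -0.868984
  f(2.150000) = 6.788375
  x_2 = 2.150000 - 6.788375×(2.150000 - 1.060000)/(6.788375 - (-0.868984))
       = 1.183697
Iteration 2:
  f(2.150000) = 6.788375
  f(1.183697) = -0.525173
  x_3 = 1.183697 - (-0.525173)×(1.183697 - 2.150000)/(-0.525173 - 6.788375)
       = 1.253086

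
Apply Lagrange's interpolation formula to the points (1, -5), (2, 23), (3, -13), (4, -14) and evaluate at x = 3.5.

Lagrange interpolation formula:
P(x) = Σ yᵢ × Lᵢ(x)
where Lᵢ(x) = Π_{j≠i} (x - xⱼ)/(xᵢ - xⱼ)

L_0(3.5) = (3.5 - 2)/(1 - 2) × (3.5 - 3)/(1 - 3) × (3.5 - 4)/(1 - 4) = 0.062500
L_1(3.5) = (3.5 - 1)/(2 - 1) × (3.5 - 3)/(2 - 3) × (3.5 - 4)/(2 - 4) = -0.312500
L_2(3.5) = (3.5 - 1)/(3 - 1) × (3.5 - 2)/(3 - 2) × (3.5 - 4)/(3 - 4) = 0.937500
L_3(3.5) = (3.5 - 1)/(4 - 1) × (3.5 - 2)/(4 - 2) × (3.5 - 3)/(4 - 3) = 0.312500

P(3.5) = (-5)×L_0(3.5) + 23×L_1(3.5) + (-13)×L_2(3.5) + (-14)×L_3(3.5)
P(3.5) = -24.062500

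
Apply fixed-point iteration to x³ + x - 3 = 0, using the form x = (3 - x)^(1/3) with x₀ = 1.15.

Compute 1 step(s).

Equation: x³ + x - 3 = 0
Fixed-point form: x = (3 - x)^(1/3)
x₀ = 1.15

x_1 = g(1.150000) = 1.227601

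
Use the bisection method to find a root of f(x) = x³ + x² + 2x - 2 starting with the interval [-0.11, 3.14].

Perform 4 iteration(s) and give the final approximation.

f(x) = x³ + x² + 2x - 2
Initial interval: [-0.11, 3.14]

Iteration 1:
  c_1 = (-0.110000 + 3.140000)/2 = 1.515000
  f(c_1) = f(1.515000) = 6.802491
  f(a) × f(c) < 0, new interval: [-0.110000, 1.515000]
Iteration 2:
  c_2 = (-0.110000 + 1.515000)/2 = 0.702500
  f(c_2) = f(0.702500) = 0.245194
  f(a) × f(c) < 0, new interval: [-0.110000, 0.702500]
Iteration 3:
  c_3 = (-0.110000 + 0.702500)/2 = 0.296250
  f(c_3) = f(0.296250) = -1.293736
  f(a) × f(c) ≥ 0, new interval: [0.296250, 0.702500]
Iteration 4:
  c_4 = (0.296250 + 0.702500)/2 = 0.499375
  f(c_4) = f(0.499375) = -0.627343
  f(a) × f(c) ≥ 0, new interval: [0.499375, 0.702500]

After 4 iteration(s), the approximation is c_4 = 0.499375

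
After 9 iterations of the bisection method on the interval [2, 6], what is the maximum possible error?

Bisection error bound: |error| ≤ (b-a)/2^n
|error| ≤ (6 - 2)/2^9 = 4/2^9
|error| ≤ 0.0078125000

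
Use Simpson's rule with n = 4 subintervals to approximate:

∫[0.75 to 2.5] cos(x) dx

f(x) = cos(x)
a = 0.75, b = 2.5, n = 4
h = (b - a)/n = 0.437500

Simpson's rule: (h/3)[f(x₀) + 4f(x₁) + 2f(x₂) + ... + f(xₙ)]

x_0 = 0.7500, f(x_0) = 0.731689, coefficient = 1
x_1 = 1.1875, f(x_1) = 0.373980, coefficient = 4
x_2 = 1.6250, f(x_2) = -0.054177, coefficient = 2
x_3 = 2.0625, f(x_3) = -0.472128, coefficient = 4
x_4 = 2.5000, f(x_4) = -0.801144, coefficient = 1

I ≈ (0.437500/3) × -0.570404 = -0.083184
Exact value: -0.083167
Error: 0.000017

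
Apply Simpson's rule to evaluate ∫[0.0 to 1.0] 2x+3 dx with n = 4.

f(x) = 2x+3
a = 0.0, b = 1.0, n = 4
h = (b - a)/n = 0.250000

Simpson's rule: (h/3)[f(x₀) + 4f(x₁) + 2f(x₂) + ... + f(xₙ)]

x_0 = 0.0000, f(x_0) = 3.000000, coefficient = 1
x_1 = 0.2500, f(x_1) = 3.500000, coefficient = 4
x_2 = 0.5000, f(x_2) = 4.000000, coefficient = 2
x_3 = 0.7500, f(x_3) = 4.500000, coefficient = 4
x_4 = 1.0000, f(x_4) = 5.000000, coefficient = 1

I ≈ (0.250000/3) × 48.000000 = 4.000000
Exact value: 4.000000
Error: 0.000000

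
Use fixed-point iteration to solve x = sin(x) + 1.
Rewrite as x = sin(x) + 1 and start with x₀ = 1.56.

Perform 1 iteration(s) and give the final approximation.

Equation: x = sin(x) + 1
Fixed-point form: x = sin(x) + 1
x₀ = 1.56

x_1 = g(1.560000) = 1.999942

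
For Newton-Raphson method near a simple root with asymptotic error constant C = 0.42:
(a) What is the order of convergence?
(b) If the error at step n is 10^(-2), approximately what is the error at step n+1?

(a) Newton-Raphson has quadratic (order 2) convergence near simple roots.
    This means |e_{n+1}| ≈ C|e_n|².

(b) With |e_n| = 10^(-2) and C = 0.42:
    |e_{n+1}| ≈ 0.42 × (10^(-2))² = 0.42 × 10^(-4)

(a) 2 (quadratic); (b) |e_{n+1}| ≈ 4.200e-05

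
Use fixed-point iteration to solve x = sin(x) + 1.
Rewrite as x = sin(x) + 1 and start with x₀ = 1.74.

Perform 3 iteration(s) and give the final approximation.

Equation: x = sin(x) + 1
Fixed-point form: x = sin(x) + 1
x₀ = 1.74

x_1 = g(1.740000) = 1.985719
x_2 = g(1.985719) = 1.915147
x_3 = g(1.915147) = 1.941295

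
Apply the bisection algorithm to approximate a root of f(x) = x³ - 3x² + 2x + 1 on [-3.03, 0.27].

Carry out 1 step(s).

f(x) = x³ - 3x² + 2x + 1
Initial interval: [-3.03, 0.27]

Iteration 1:
  c_1 = (-3.030000 + 0.270000)/2 = -1.380000
  f(c_1) = f(-1.380000) = -10.101272
  f(a) × f(c) ≥ 0, new interval: [-1.380000, 0.270000]

After 1 iteration(s), the approximation is c_1 = -1.380000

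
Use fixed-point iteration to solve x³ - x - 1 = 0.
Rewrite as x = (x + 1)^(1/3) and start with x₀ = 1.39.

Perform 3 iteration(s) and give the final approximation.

Equation: x³ - x - 1 = 0
Fixed-point form: x = (x + 1)^(1/3)
x₀ = 1.39

x_1 = g(1.390000) = 1.337004
x_2 = g(1.337004) = 1.327048
x_3 = g(1.327048) = 1.325160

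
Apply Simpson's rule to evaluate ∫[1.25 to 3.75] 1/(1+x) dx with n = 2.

f(x) = 1/(1+x)
a = 1.25, b = 3.75, n = 2
h = (b - a)/n = 1.250000

Simpson's rule: (h/3)[f(x₀) + 4f(x₁) + 2f(x₂) + ... + f(xₙ)]

x_0 = 1.2500, f(x_0) = 0.444444, coefficient = 1
x_1 = 2.5000, f(x_1) = 0.285714, coefficient = 4
x_2 = 3.7500, f(x_2) = 0.210526, coefficient = 1

I ≈ (1.250000/3) × 1.797828 = 0.749095
Exact value: 0.747214
Error: 0.001881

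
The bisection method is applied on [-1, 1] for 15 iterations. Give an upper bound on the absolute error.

Bisection error bound: |error| ≤ (b-a)/2^n
|error| ≤ (1 - (-1))/2^15 = 2/2^15
|error| ≤ 0.0000610352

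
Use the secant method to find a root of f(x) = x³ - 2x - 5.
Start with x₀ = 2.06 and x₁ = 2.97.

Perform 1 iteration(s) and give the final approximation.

f(x) = x³ - 2x - 5
x₀ = 2.06, x₁ = 2.97

Secant formula: x_{n+1} = x_n - f(x_n)(x_n - x_{n-1})/(f(x_n) - f(x_{n-1}))

Iteration 1:
  f(2.060000) = -0.378184
  f(2.970000) = 15.258073
  x_2 = 2.970000 - 15.258073×(2.970000 - 2.060000)/(15.258073 - (-0.378184))
       = 2.082010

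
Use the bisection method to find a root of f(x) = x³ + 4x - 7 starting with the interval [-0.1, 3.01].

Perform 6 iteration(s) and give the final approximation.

f(x) = x³ + 4x - 7
Initial interval: [-0.1, 3.01]

Iteration 1:
  c_1 = (-0.100000 + 3.010000)/2 = 1.455000
  f(c_1) = f(1.455000) = 1.900271
  f(a) × f(c) < 0, new interval: [-0.100000, 1.455000]
Iteration 2:
  c_2 = (-0.100000 + 1.455000)/2 = 0.677500
  f(c_2) = f(0.677500) = -3.979023
  f(a) × f(c) ≥ 0, new interval: [0.677500, 1.455000]
Iteration 3:
  c_3 = (0.677500 + 1.455000)/2 = 1.066250
  f(c_3) = f(1.066250) = -1.522792
  f(a) × f(c) ≥ 0, new interval: [1.066250, 1.455000]
Iteration 4:
  c_4 = (1.066250 + 1.455000)/2 = 1.260625
  f(c_4) = f(1.260625) = 0.045854
  f(a) × f(c) < 0, new interval: [1.066250, 1.260625]
Iteration 5:
  c_5 = (1.066250 + 1.260625)/2 = 1.163437
  f(c_5) = f(1.163437) = -0.771436
  f(a) × f(c) ≥ 0, new interval: [1.163437, 1.260625]
Iteration 6:
  c_6 = (1.163437 + 1.260625)/2 = 1.212031
  f(c_6) = f(1.212031) = -0.371377
  f(a) × f(c) ≥ 0, new interval: [1.212031, 1.260625]

After 6 iteration(s), the approximation is c_6 = 1.212031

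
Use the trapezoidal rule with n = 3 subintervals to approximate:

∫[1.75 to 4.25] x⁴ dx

f(x) = x⁴
a = 1.75, b = 4.25, n = 3
h = (b - a)/n = 0.833333

Trapezoidal rule: (h/2)[f(x₀) + 2f(x₁) + 2f(x₂) + ... + f(xₙ)]

x_0 = 1.7500, f(x_0) = 9.378906, coefficient = 1
x_1 = 2.5833, f(x_1) = 44.537085, coefficient = 2
x_2 = 3.4167, f(x_2) = 136.273196, coefficient = 2
x_3 = 4.2500, f(x_3) = 326.253906, coefficient = 1

I ≈ (0.833333/2) × 697.253376 = 290.522240
Exact value: 274.033203
Error: 16.489037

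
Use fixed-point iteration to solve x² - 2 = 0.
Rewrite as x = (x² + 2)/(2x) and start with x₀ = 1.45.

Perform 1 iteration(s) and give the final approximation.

Equation: x² - 2 = 0
Fixed-point form: x = (x² + 2)/(2x)
x₀ = 1.45

x_1 = g(1.450000) = 1.414655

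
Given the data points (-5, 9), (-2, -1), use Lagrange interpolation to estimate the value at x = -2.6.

Lagrange interpolation formula:
P(x) = Σ yᵢ × Lᵢ(x)
where Lᵢ(x) = Π_{j≠i} (x - xⱼ)/(xᵢ - xⱼ)

L_0(-2.6) = (-2.6 - (-2))/(-5 - (-2)) = 0.200000
L_1(-2.6) = (-2.6 - (-5))/(-2 - (-5)) = 0.800000

P(-2.6) = 9×L_0(-2.6) + (-1)×L_1(-2.6)
P(-2.6) = 1.000000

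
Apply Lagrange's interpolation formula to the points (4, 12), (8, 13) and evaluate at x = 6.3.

Lagrange interpolation formula:
P(x) = Σ yᵢ × Lᵢ(x)
where Lᵢ(x) = Π_{j≠i} (x - xⱼ)/(xᵢ - xⱼ)

L_0(6.3) = (6.3 - 8)/(4 - 8) = 0.425000
L_1(6.3) = (6.3 - 4)/(8 - 4) = 0.575000

P(6.3) = 12×L_0(6.3) + 13×L_1(6.3)
P(6.3) = 12.575000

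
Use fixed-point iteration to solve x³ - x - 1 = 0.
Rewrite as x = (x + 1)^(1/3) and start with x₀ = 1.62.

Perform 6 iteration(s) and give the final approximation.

Equation: x³ - x - 1 = 0
Fixed-point form: x = (x + 1)^(1/3)
x₀ = 1.62

x_1 = g(1.620000) = 1.378586
x_2 = g(1.378586) = 1.334872
x_3 = g(1.334872) = 1.326644
x_4 = g(1.326644) = 1.325084
x_5 = g(1.325084) = 1.324787
x_6 = g(1.324787) = 1.324731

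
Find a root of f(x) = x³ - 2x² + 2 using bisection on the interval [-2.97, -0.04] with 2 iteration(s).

f(x) = x³ - 2x² + 2
Initial interval: [-2.97, -0.04]

Iteration 1:
  c_1 = (-2.970000 + (-0.040000))/2 = -1.505000
  f(c_1) = f(-1.505000) = -5.938913
  f(a) × f(c) ≥ 0, new interval: [-1.505000, -0.040000]
Iteration 2:
  c_2 = (-1.505000 + (-0.040000))/2 = -0.772500
  f(c_2) = f(-0.772500) = 0.345493
  f(a) × f(c) < 0, new interval: [-1.505000, -0.772500]

After 2 iteration(s), the approximation is c_2 = -0.772500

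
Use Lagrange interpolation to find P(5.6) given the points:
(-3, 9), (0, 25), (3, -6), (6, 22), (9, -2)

Lagrange interpolation formula:
P(x) = Σ yᵢ × Lᵢ(x)
where Lᵢ(x) = Π_{j≠i} (x - xⱼ)/(xᵢ - xⱼ)

L_0(5.6) = (5.6 - 0)/(-3 - 0) × (5.6 - 3)/(-3 - 3) × (5.6 - 6)/(-3 - 6) × (5.6 - 9)/(-3 - 9) = 0.010186
L_1(5.6) = (5.6 - (-3))/(0 - (-3)) × (5.6 - 3)/(0 - 3) × (5.6 - 6)/(0 - 6) × (5.6 - 9)/(0 - 9) = -0.062571
L_2(5.6) = (5.6 - (-3))/(3 - (-3)) × (5.6 - 0)/(3 - 0) × (5.6 - 6)/(3 - 6) × (5.6 - 9)/(3 - 9) = 0.202153
L_3(5.6) = (5.6 - (-3))/(6 - (-3)) × (5.6 - 0)/(6 - 0) × (5.6 - 3)/(6 - 3) × (5.6 - 9)/(6 - 9) = 0.875997
L_4(5.6) = (5.6 - (-3))/(9 - (-3)) × (5.6 - 0)/(9 - 0) × (5.6 - 3)/(9 - 3) × (5.6 - 6)/(9 - 6) = -0.025765

P(5.6) = 9×L_0(5.6) + 25×L_1(5.6) + (-6)×L_2(5.6) + 22×L_3(5.6) + (-2)×L_4(5.6)
P(5.6) = 16.637933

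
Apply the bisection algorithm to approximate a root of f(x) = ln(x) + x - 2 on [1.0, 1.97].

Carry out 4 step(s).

f(x) = ln(x) + x - 2
Initial interval: [1.0, 1.97]

Iteration 1:
  c_1 = (1.000000 + 1.970000)/2 = 1.485000
  f(c_1) = f(1.485000) = -0.119585
  f(a) × f(c) ≥ 0, new interval: [1.485000, 1.970000]
Iteration 2:
  c_2 = (1.485000 + 1.970000)/2 = 1.727500
  f(c_2) = f(1.727500) = 0.274175
  f(a) × f(c) < 0, new interval: [1.485000, 1.727500]
Iteration 3:
  c_3 = (1.485000 + 1.727500)/2 = 1.606250
  f(c_3) = f(1.606250) = 0.080152
  f(a) × f(c) < 0, new interval: [1.485000, 1.606250]
Iteration 4:
  c_4 = (1.485000 + 1.606250)/2 = 1.545625
  f(c_4) = f(1.545625) = -0.018947
  f(a) × f(c) ≥ 0, new interval: [1.545625, 1.606250]

After 4 iteration(s), the approximation is c_4 = 1.545625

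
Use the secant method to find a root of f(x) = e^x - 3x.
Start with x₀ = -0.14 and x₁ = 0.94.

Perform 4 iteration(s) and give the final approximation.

f(x) = e^x - 3x
x₀ = -0.14, x₁ = 0.94

Secant formula: x_{n+1} = x_n - f(x_n)(x_n - x_{n-1})/(f(x_n) - f(x_{n-1}))

Iteration 1:
  f(-0.140000) = 1.289358
  f(0.940000) = -0.260019
  x_2 = 0.940000 - (-0.260019)×(0.940000 - (-0.140000))/(-0.260019 - 1.289358)
       = 0.758753
Iteration 2:
  f(0.940000) = -0.260019
  f(0.758753) = -0.140647
  x_3 = 0.758753 - (-0.140647)×(0.758753 - 0.940000)/(-0.140647 - (-0.260019))
       = 0.545201
Iteration 3:
  f(0.758753) = -0.140647
  f(0.545201) = 0.089352
  x_4 = 0.545201 - 0.089352×(0.545201 - 0.758753)/(0.089352 - (-0.140647))
       = 0.628163
Iteration 4:
  f(0.545201) = 0.089352
  f(0.628163) = -0.010325
  x_5 = 0.628163 - (-0.010325)×(0.628163 - 0.545201)/(-0.010325 - 0.089352)
       = 0.619570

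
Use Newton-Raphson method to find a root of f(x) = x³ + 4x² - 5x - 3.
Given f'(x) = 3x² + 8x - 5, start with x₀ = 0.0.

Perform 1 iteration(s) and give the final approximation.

f(x) = x³ + 4x² - 5x - 3
f'(x) = 3x² + 8x - 5
x₀ = 0.0

Newton-Raphson formula: x_{n+1} = x_n - f(x_n)/f'(x_n)

Iteration 1:
  f(0.000000) = -3.000000
  f'(0.000000) = -5.000000
  x_1 = 0.000000 - (-3.000000)/(-5.000000) = -0.600000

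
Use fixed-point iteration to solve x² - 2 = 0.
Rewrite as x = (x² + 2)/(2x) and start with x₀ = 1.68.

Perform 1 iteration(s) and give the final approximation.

Equation: x² - 2 = 0
Fixed-point form: x = (x² + 2)/(2x)
x₀ = 1.68

x_1 = g(1.680000) = 1.435238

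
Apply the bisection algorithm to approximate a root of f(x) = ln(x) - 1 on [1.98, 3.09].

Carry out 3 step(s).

f(x) = ln(x) - 1
Initial interval: [1.98, 3.09]

Iteration 1:
  c_1 = (1.980000 + 3.090000)/2 = 2.535000
  f(c_1) = f(2.535000) = -0.069806
  f(a) × f(c) ≥ 0, new interval: [2.535000, 3.090000]
Iteration 2:
  c_2 = (2.535000 + 3.090000)/2 = 2.812500
  f(c_2) = f(2.812500) = 0.034074
  f(a) × f(c) < 0, new interval: [2.535000, 2.812500]
Iteration 3:
  c_3 = (2.535000 + 2.812500)/2 = 2.673750
  f(c_3) = f(2.673750) = -0.016518
  f(a) × f(c) ≥ 0, new interval: [2.673750, 2.812500]

After 3 iteration(s), the approximation is c_3 = 2.673750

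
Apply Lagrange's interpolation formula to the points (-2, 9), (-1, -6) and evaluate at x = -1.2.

Lagrange interpolation formula:
P(x) = Σ yᵢ × Lᵢ(x)
where Lᵢ(x) = Π_{j≠i} (x - xⱼ)/(xᵢ - xⱼ)

L_0(-1.2) = (-1.2 - (-1))/(-2 - (-1)) = 0.200000
L_1(-1.2) = (-1.2 - (-2))/(-1 - (-2)) = 0.800000

P(-1.2) = 9×L_0(-1.2) + (-6)×L_1(-1.2)
P(-1.2) = -3.000000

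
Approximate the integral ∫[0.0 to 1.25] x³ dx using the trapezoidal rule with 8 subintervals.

f(x) = x³
a = 0.0, b = 1.25, n = 8
h = (b - a)/n = 0.156250

Trapezoidal rule: (h/2)[f(x₀) + 2f(x₁) + 2f(x₂) + ... + f(xₙ)]

x_0 = 0.0000, f(x_0) = 0.000000, coefficient = 1
x_1 = 0.1562, f(x_1) = 0.003815, coefficient = 2
x_2 = 0.3125, f(x_2) = 0.030518, coefficient = 2
x_3 = 0.4688, f(x_3) = 0.102997, coefficient = 2
x_4 = 0.6250, f(x_4) = 0.244141, coefficient = 2
x_5 = 0.7812, f(x_5) = 0.476837, coefficient = 2
x_6 = 0.9375, f(x_6) = 0.823975, coefficient = 2
x_7 = 1.0938, f(x_7) = 1.308441, coefficient = 2
x_8 = 1.2500, f(x_8) = 1.953125, coefficient = 1

I ≈ (0.156250/2) × 7.934570 = 0.619888
Exact value: 0.610352
Error: 0.009537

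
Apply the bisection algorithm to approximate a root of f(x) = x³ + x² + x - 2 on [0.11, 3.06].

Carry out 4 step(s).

f(x) = x³ + x² + x - 2
Initial interval: [0.11, 3.06]

Iteration 1:
  c_1 = (0.110000 + 3.060000)/2 = 1.585000
  f(c_1) = f(1.585000) = 6.079102
  f(a) × f(c) < 0, new interval: [0.110000, 1.585000]
Iteration 2:
  c_2 = (0.110000 + 1.585000)/2 = 0.847500
  f(c_2) = f(0.847500) = 0.174478
  f(a) × f(c) < 0, new interval: [0.110000, 0.847500]
Iteration 3:
  c_3 = (0.110000 + 0.847500)/2 = 0.478750
  f(c_3) = f(0.478750) = -1.182318
  f(a) × f(c) ≥ 0, new interval: [0.478750, 0.847500]
Iteration 4:
  c_4 = (0.478750 + 0.847500)/2 = 0.663125
  f(c_4) = f(0.663125) = -0.605541
  f(a) × f(c) ≥ 0, new interval: [0.663125, 0.847500]

After 4 iteration(s), the approximation is c_4 = 0.663125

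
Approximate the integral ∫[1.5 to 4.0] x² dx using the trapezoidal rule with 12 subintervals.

f(x) = x²
a = 1.5, b = 4.0, n = 12
h = (b - a)/n = 0.208333

Trapezoidal rule: (h/2)[f(x₀) + 2f(x₁) + 2f(x₂) + ... + f(xₙ)]

x_0 = 1.5000, f(x_0) = 2.250000, coefficient = 1
x_1 = 1.7083, f(x_1) = 2.918403, coefficient = 2
x_2 = 1.9167, f(x_2) = 3.673611, coefficient = 2
x_3 = 2.1250, f(x_3) = 4.515625, coefficient = 2
x_4 = 2.3333, f(x_4) = 5.444444, coefficient = 2
x_5 = 2.5417, f(x_5) = 6.460069, coefficient = 2
x_6 = 2.7500, f(x_6) = 7.562500, coefficient = 2
x_7 = 2.9583, f(x_7) = 8.751736, coefficient = 2
x_8 = 3.1667, f(x_8) = 10.027778, coefficient = 2
x_9 = 3.3750, f(x_9) = 11.390625, coefficient = 2
x_10 = 3.5833, f(x_10) = 12.840278, coefficient = 2
x_11 = 3.7917, f(x_11) = 14.376736, coefficient = 2
x_12 = 4.0000, f(x_12) = 16.000000, coefficient = 1

I ≈ (0.208333/2) × 194.173611 = 20.226418
Exact value: 20.208333
Error: 0.018084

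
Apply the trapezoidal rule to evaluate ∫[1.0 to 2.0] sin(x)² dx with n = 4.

f(x) = sin(x)²
a = 1.0, b = 2.0, n = 4
h = (b - a)/n = 0.250000

Trapezoidal rule: (h/2)[f(x₀) + 2f(x₁) + 2f(x₂) + ... + f(xₙ)]

x_0 = 1.0000, f(x_0) = 0.708073, coefficient = 1
x_1 = 1.2500, f(x_1) = 0.900572, coefficient = 2
x_2 = 1.5000, f(x_2) = 0.994996, coefficient = 2
x_3 = 1.7500, f(x_3) = 0.968228, coefficient = 2
x_4 = 2.0000, f(x_4) = 0.826822, coefficient = 1

I ≈ (0.250000/2) × 7.262488 = 0.907811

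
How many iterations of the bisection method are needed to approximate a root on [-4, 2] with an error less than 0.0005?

We need (b-a)/2^n ≤ 0.0005
(2 - (-4))/2^n ≤ 0.0005
6/2^n ≤ 0.0005
2^n ≥ 12000
n ≥ log₂(12000) = 13.55
n ≥ 14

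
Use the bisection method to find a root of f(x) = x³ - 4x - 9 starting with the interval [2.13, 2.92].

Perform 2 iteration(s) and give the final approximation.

f(x) = x³ - 4x - 9
Initial interval: [2.13, 2.92]

Iteration 1:
  c_1 = (2.130000 + 2.920000)/2 = 2.525000
  f(c_1) = f(2.525000) = -3.001547
  f(a) × f(c) ≥ 0, new interval: [2.525000, 2.920000]
Iteration 2:
  c_2 = (2.525000 + 2.920000)/2 = 2.722500
  f(c_2) = f(2.722500) = 0.289187
  f(a) × f(c) < 0, new interval: [2.525000, 2.722500]

After 2 iteration(s), the approximation is c_2 = 2.722500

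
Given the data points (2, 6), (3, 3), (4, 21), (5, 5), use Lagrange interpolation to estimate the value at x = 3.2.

Lagrange interpolation formula:
P(x) = Σ yᵢ × Lᵢ(x)
where Lᵢ(x) = Π_{j≠i} (x - xⱼ)/(xᵢ - xⱼ)

L_0(3.2) = (3.2 - 3)/(2 - 3) × (3.2 - 4)/(2 - 4) × (3.2 - 5)/(2 - 5) = -0.048000
L_1(3.2) = (3.2 - 2)/(3 - 2) × (3.2 - 4)/(3 - 4) × (3.2 - 5)/(3 - 5) = 0.864000
L_2(3.2) = (3.2 - 2)/(4 - 2) × (3.2 - 3)/(4 - 3) × (3.2 - 5)/(4 - 5) = 0.216000
L_3(3.2) = (3.2 - 2)/(5 - 2) × (3.2 - 3)/(5 - 3) × (3.2 - 4)/(5 - 4) = -0.032000

P(3.2) = 6×L_0(3.2) + 3×L_1(3.2) + 21×L_2(3.2) + 5×L_3(3.2)
P(3.2) = 6.680000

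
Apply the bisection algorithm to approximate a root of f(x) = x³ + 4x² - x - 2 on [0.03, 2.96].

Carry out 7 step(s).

f(x) = x³ + 4x² - x - 2
Initial interval: [0.03, 2.96]

Iteration 1:
  c_1 = (0.030000 + 2.960000)/2 = 1.495000
  f(c_1) = f(1.495000) = 8.786462
  f(a) × f(c) < 0, new interval: [0.030000, 1.495000]
Iteration 2:
  c_2 = (0.030000 + 1.495000)/2 = 0.762500
  f(c_2) = f(0.762500) = 0.006447
  f(a) × f(c) < 0, new interval: [0.030000, 0.762500]
Iteration 3:
  c_3 = (0.030000 + 0.762500)/2 = 0.396250
  f(c_3) = f(0.396250) = -1.705977
  f(a) × f(c) ≥ 0, new interval: [0.396250, 0.762500]
Iteration 4:
  c_4 = (0.396250 + 0.762500)/2 = 0.579375
  f(c_4) = f(0.579375) = -1.042192
  f(a) × f(c) ≥ 0, new interval: [0.579375, 0.762500]
Iteration 5:
  c_5 = (0.579375 + 0.762500)/2 = 0.670937
  f(c_5) = f(0.670937) = -0.568282
  f(a) × f(c) ≥ 0, new interval: [0.670937, 0.762500]
Iteration 6:
  c_6 = (0.670937 + 0.762500)/2 = 0.716719
  f(c_6) = f(0.716719) = -0.293807
  f(a) × f(c) ≥ 0, new interval: [0.716719, 0.762500]
Iteration 7:
  c_7 = (0.716719 + 0.762500)/2 = 0.739609
  f(c_7) = f(0.739609) = -0.146939
  f(a) × f(c) ≥ 0, new interval: [0.739609, 0.762500]

After 7 iteration(s), the approximation is c_7 = 0.739609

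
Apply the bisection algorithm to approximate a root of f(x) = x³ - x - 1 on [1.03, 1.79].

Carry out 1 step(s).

f(x) = x³ - x - 1
Initial interval: [1.03, 1.79]

Iteration 1:
  c_1 = (1.030000 + 1.790000)/2 = 1.410000
  f(c_1) = f(1.410000) = 0.393221
  f(a) × f(c) < 0, new interval: [1.030000, 1.410000]

After 1 iteration(s), the approximation is c_1 = 1.410000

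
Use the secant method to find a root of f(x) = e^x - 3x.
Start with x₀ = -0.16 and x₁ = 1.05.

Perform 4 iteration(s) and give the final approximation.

f(x) = e^x - 3x
x₀ = -0.16, x₁ = 1.05

Secant formula: x_{n+1} = x_n - f(x_n)(x_n - x_{n-1})/(f(x_n) - f(x_{n-1}))

Iteration 1:
  f(-0.160000) = 1.332144
  f(1.050000) = -0.292349
  x_2 = 1.050000 - (-0.292349)×(1.050000 - (-0.160000))/(-0.292349 - 1.332144)
       = 0.832245
Iteration 2:
  f(1.050000) = -0.292349
  f(0.832245) = -0.198262
  x_3 = 0.832245 - (-0.198262)×(0.832245 - 1.050000)/(-0.198262 - (-0.292349))
       = 0.373388
Iteration 3:
  f(0.832245) = -0.198262
  f(0.373388) = 0.332484
  x_4 = 0.373388 - 0.332484×(0.373388 - 0.832245)/(0.332484 - (-0.198262))
       = 0.660837
Iteration 4:
  f(0.373388) = 0.332484
  f(0.660837) = -0.046099
  x_5 = 0.660837 - (-0.046099)×(0.660837 - 0.373388)/(-0.046099 - 0.332484)
       = 0.625835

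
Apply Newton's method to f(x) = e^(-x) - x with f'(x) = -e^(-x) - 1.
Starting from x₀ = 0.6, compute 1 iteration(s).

f(x) = e^(-x) - x
f'(x) = -e^(-x) - 1
x₀ = 0.6

Newton-Raphson formula: x_{n+1} = x_n - f(x_n)/f'(x_n)

Iteration 1:
  f(0.600000) = -0.051188
  f'(0.600000) = -1.548812
  x_1 = 0.600000 - (-0.051188)/(-1.548812) = 0.566950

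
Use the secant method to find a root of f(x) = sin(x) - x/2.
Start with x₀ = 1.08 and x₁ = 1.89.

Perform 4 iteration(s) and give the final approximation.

f(x) = sin(x) - x/2
x₀ = 1.08, x₁ = 1.89

Secant formula: x_{n+1} = x_n - f(x_n)(x_n - x_{n-1})/(f(x_n) - f(x_{n-1}))

Iteration 1:
  f(1.080000) = 0.341958
  f(1.890000) = 0.004486
  x_2 = 1.890000 - 0.004486×(1.890000 - 1.080000)/(0.004486 - 0.341958)
       = 1.900766
Iteration 2:
  f(1.890000) = 0.004486
  f(1.900766) = -0.004331
  x_3 = 1.900766 - (-0.004331)×(1.900766 - 1.890000)/(-0.004331 - 0.004486)
       = 1.895478
Iteration 3:
  f(1.900766) = -0.004331
  f(1.895478) = 0.000014
  x_4 = 1.895478 - 0.000014×(1.895478 - 1.900766)/(0.000014 - (-0.004331))
       = 1.895494
Iteration 4:
  f(1.895478) = 0.000014
  f(1.895494) = 0.000000
  x_5 = 1.895494 - 0.000000×(1.895494 - 1.895478)/(0.000000 - 0.000014)
       = 1.895494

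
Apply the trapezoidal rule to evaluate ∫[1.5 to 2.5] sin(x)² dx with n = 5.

f(x) = sin(x)²
a = 1.5, b = 2.5, n = 5
h = (b - a)/n = 0.200000

Trapezoidal rule: (h/2)[f(x₀) + 2f(x₁) + 2f(x₂) + ... + f(xₙ)]

x_0 = 1.5000, f(x_0) = 0.994996, coefficient = 1
x_1 = 1.7000, f(x_1) = 0.983399, coefficient = 2
x_2 = 1.9000, f(x_2) = 0.895484, coefficient = 2
x_3 = 2.1000, f(x_3) = 0.745130, coefficient = 2
x_4 = 2.3000, f(x_4) = 0.556076, coefficient = 2
x_5 = 2.5000, f(x_5) = 0.358169, coefficient = 1

I ≈ (0.200000/2) × 7.713344 = 0.771334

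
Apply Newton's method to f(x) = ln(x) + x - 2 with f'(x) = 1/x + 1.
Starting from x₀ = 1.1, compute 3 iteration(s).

f(x) = ln(x) + x - 2
f'(x) = 1/x + 1
x₀ = 1.1

Newton-Raphson formula: x_{n+1} = x_n - f(x_n)/f'(x_n)

Iteration 1:
  f(1.100000) = -0.804690
  f'(1.100000) = 1.909091
  x_1 = 1.100000 - (-0.804690)/1.909091 = 1.521504
Iteration 2:
  f(1.521504) = -0.058796
  f'(1.521504) = 1.657244
  x_2 = 1.521504 - (-0.058796)/1.657244 = 1.556983
Iteration 3:
  f(1.556983) = -0.000268
  f'(1.556983) = 1.642268
  x_3 = 1.556983 - (-0.000268)/1.642268 = 1.557146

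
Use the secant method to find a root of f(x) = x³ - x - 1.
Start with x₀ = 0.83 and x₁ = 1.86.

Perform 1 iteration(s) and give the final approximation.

f(x) = x³ - x - 1
x₀ = 0.83, x₁ = 1.86

Secant formula: x_{n+1} = x_n - f(x_n)(x_n - x_{n-1})/(f(x_n) - f(x_{n-1}))

Iteration 1:
  f(0.830000) = -1.258213
  f(1.860000) = 3.574856
  x_2 = 1.860000 - 3.574856×(1.860000 - 0.830000)/(3.574856 - (-1.258213))
       = 1.098144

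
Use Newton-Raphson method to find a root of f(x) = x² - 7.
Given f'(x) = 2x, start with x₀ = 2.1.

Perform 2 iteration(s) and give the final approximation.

f(x) = x² - 7
f'(x) = 2x
x₀ = 2.1

Newton-Raphson formula: x_{n+1} = x_n - f(x_n)/f'(x_n)

Iteration 1:
  f(2.100000) = -2.590000
  f'(2.100000) = 4.200000
  x_1 = 2.100000 - (-2.590000)/4.200000 = 2.716667
Iteration 2:
  f(2.716667) = 0.380278
  f'(2.716667) = 5.433333
  x_2 = 2.716667 - 0.380278/5.433333 = 2.646677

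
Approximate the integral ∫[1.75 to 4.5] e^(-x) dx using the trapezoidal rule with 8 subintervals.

f(x) = e^(-x)
a = 1.75, b = 4.5, n = 8
h = (b - a)/n = 0.343750

Trapezoidal rule: (h/2)[f(x₀) + 2f(x₁) + 2f(x₂) + ... + f(xₙ)]

x_0 = 1.7500, f(x_0) = 0.173774, coefficient = 1
x_1 = 2.0938, f(x_1) = 0.123224, coefficient = 2
x_2 = 2.4375, f(x_2) = 0.087379, coefficient = 2
x_3 = 2.7812, f(x_3) = 0.061961, coefficient = 2
x_4 = 3.1250, f(x_4) = 0.043937, coefficient = 2
x_5 = 3.4688, f(x_5) = 0.031156, coefficient = 2
x_6 = 3.8125, f(x_6) = 0.022093, coefficient = 2
x_7 = 4.1562, f(x_7) = 0.015666, coefficient = 2
x_8 = 4.5000, f(x_8) = 0.011109, coefficient = 1

I ≈ (0.343750/2) × 0.955715 = 0.164264
Exact value: 0.162665
Error: 0.001599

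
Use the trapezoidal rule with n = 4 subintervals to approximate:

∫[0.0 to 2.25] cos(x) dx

f(x) = cos(x)
a = 0.0, b = 2.25, n = 4
h = (b - a)/n = 0.562500

Trapezoidal rule: (h/2)[f(x₀) + 2f(x₁) + 2f(x₂) + ... + f(xₙ)]

x_0 = 0.0000, f(x_0) = 1.000000, coefficient = 1
x_1 = 0.5625, f(x_1) = 0.845924, coefficient = 2
x_2 = 1.1250, f(x_2) = 0.431177, coefficient = 2
x_3 = 1.6875, f(x_3) = -0.116439, coefficient = 2
x_4 = 2.2500, f(x_4) = -0.628174, coefficient = 1

I ≈ (0.562500/2) × 2.693151 = 0.757449
Exact value: 0.778073
Error: 0.020625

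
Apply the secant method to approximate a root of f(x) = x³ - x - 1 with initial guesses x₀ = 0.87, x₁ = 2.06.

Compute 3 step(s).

f(x) = x³ - x - 1
x₀ = 0.87, x₁ = 2.06

Secant formula: x_{n+1} = x_n - f(x_n)(x_n - x_{n-1})/(f(x_n) - f(x_{n-1}))

Iteration 1:
  f(0.870000) = -1.211497
  f(2.060000) = 5.681816
  x_2 = 2.060000 - 5.681816×(2.060000 - 0.870000)/(5.681816 - (-1.211497))
       = 1.079142
Iteration 2:
  f(2.060000) = 5.681816
  f(1.079142) = -0.822430
  x_3 = 1.079142 - (-0.822430)×(1.079142 - 2.060000)/(-0.822430 - 5.681816)
       = 1.203167
Iteration 3:
  f(1.079142) = -0.822430
  f(1.203167) = -0.461450
  x_4 = 1.203167 - (-0.461450)×(1.203167 - 1.079142)/(-0.461450 - (-0.822430))
       = 1.361711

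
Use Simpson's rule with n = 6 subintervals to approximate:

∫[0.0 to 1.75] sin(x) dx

f(x) = sin(x)
a = 0.0, b = 1.75, n = 6
h = (b - a)/n = 0.291667

Simpson's rule: (h/3)[f(x₀) + 4f(x₁) + 2f(x₂) + ... + f(xₙ)]

x_0 = 0.0000, f(x_0) = 0.000000, coefficient = 1
x_1 = 0.2917, f(x_1) = 0.287549, coefficient = 4
x_2 = 0.5833, f(x_2) = 0.550809, coefficient = 2
x_3 = 0.8750, f(x_3) = 0.767544, coefficient = 4
x_4 = 1.1667, f(x_4) = 0.919445, coefficient = 2
x_5 = 1.4583, f(x_5) = 0.993683, coefficient = 4
x_6 = 1.7500, f(x_6) = 0.983986, coefficient = 1

I ≈ (0.291667/3) × 12.119595 = 1.178294
Exact value: 1.178246
Error: 0.000048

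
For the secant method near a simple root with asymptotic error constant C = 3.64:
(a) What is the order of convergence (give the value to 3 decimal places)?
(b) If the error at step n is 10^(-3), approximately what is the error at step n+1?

(a) Secant method has superlinear convergence with order φ = (1+√5)/2 ≈ 1.618.
    This means |e_{n+1}| ≈ C|e_n|^1.618.

(b) With |e_n| = 10^(-3) and C = 3.64:
    |e_{n+1}| ≈ 3.64 × (10^(-3))^1.618 = 3.64 × 10^(-4.85)

(a) ≈ 1.618 (golden ratio); (b) |e_{n+1}| ≈ 5.093e-05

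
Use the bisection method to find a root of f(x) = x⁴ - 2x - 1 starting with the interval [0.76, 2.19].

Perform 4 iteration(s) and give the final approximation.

f(x) = x⁴ - 2x - 1
Initial interval: [0.76, 2.19]

Iteration 1:
  c_1 = (0.760000 + 2.190000)/2 = 1.475000
  f(c_1) = f(1.475000) = 0.783344
  f(a) × f(c) < 0, new interval: [0.760000, 1.475000]
Iteration 2:
  c_2 = (0.760000 + 1.475000)/2 = 1.117500
  f(c_2) = f(1.117500) = -1.675483
  f(a) × f(c) ≥ 0, new interval: [1.117500, 1.475000]
Iteration 3:
  c_3 = (1.117500 + 1.475000)/2 = 1.296250
  f(c_3) = f(1.296250) = -0.769213
  f(a) × f(c) ≥ 0, new interval: [1.296250, 1.475000]
Iteration 4:
  c_4 = (1.296250 + 1.475000)/2 = 1.385625
  f(c_4) = f(1.385625) = -0.085016
  f(a) × f(c) ≥ 0, new interval: [1.385625, 1.475000]

After 4 iteration(s), the approximation is c_4 = 1.385625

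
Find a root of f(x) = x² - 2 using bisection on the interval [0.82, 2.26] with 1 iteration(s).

f(x) = x² - 2
Initial interval: [0.82, 2.26]

Iteration 1:
  c_1 = (0.820000 + 2.260000)/2 = 1.540000
  f(c_1) = f(1.540000) = 0.371600
  f(a) × f(c) < 0, new interval: [0.820000, 1.540000]

After 1 iteration(s), the approximation is c_1 = 1.540000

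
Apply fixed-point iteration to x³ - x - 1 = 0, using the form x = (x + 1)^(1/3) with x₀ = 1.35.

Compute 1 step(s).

Equation: x³ - x - 1 = 0
Fixed-point form: x = (x + 1)^(1/3)
x₀ = 1.35

x_1 = g(1.350000) = 1.329503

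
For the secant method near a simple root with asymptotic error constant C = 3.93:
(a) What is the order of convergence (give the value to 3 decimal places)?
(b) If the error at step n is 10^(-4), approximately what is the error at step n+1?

(a) Secant method has superlinear convergence with order φ = (1+√5)/2 ≈ 1.618.
    This means |e_{n+1}| ≈ C|e_n|^1.618.

(b) With |e_n| = 10^(-4) and C = 3.93:
    |e_{n+1}| ≈ 3.93 × (10^(-4))^1.618 = 3.93 × 10^(-6.47)

(a) ≈ 1.618 (golden ratio); (b) |e_{n+1}| ≈ 1.325e-06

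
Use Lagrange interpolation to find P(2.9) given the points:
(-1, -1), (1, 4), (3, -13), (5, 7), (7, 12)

Lagrange interpolation formula:
P(x) = Σ yᵢ × Lᵢ(x)
where Lᵢ(x) = Π_{j≠i} (x - xⱼ)/(xᵢ - xⱼ)

L_0(2.9) = (2.9 - 1)/(-1 - 1) × (2.9 - 3)/(-1 - 3) × (2.9 - 5)/(-1 - 5) × (2.9 - 7)/(-1 - 7) = -0.004260
L_1(2.9) = (2.9 - (-1))/(1 - (-1)) × (2.9 - 3)/(1 - 3) × (2.9 - 5)/(1 - 5) × (2.9 - 7)/(1 - 7) = 0.034978
L_2(2.9) = (2.9 - (-1))/(3 - (-1)) × (2.9 - 1)/(3 - 1) × (2.9 - 5)/(3 - 5) × (2.9 - 7)/(3 - 7) = 0.996877
L_3(2.9) = (2.9 - (-1))/(5 - (-1)) × (2.9 - 1)/(5 - 1) × (2.9 - 3)/(5 - 3) × (2.9 - 7)/(5 - 7) = -0.031647
L_4(2.9) = (2.9 - (-1))/(7 - (-1)) × (2.9 - 1)/(7 - 1) × (2.9 - 3)/(7 - 3) × (2.9 - 5)/(7 - 5) = 0.004052

P(2.9) = (-1)×L_0(2.9) + 4×L_1(2.9) + (-13)×L_2(2.9) + 7×L_3(2.9) + 12×L_4(2.9)
P(2.9) = -12.988123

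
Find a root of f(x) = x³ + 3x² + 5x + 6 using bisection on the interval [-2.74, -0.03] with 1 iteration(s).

f(x) = x³ + 3x² + 5x + 6
Initial interval: [-2.74, -0.03]

Iteration 1:
  c_1 = (-2.740000 + (-0.030000))/2 = -1.385000
  f(c_1) = f(-1.385000) = 2.172933
  f(a) × f(c) < 0, new interval: [-2.740000, -1.385000]

After 1 iteration(s), the approximation is c_1 = -1.385000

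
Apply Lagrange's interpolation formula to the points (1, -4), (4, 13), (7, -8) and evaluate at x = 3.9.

Lagrange interpolation formula:
P(x) = Σ yᵢ × Lᵢ(x)
where Lᵢ(x) = Π_{j≠i} (x - xⱼ)/(xᵢ - xⱼ)

L_0(3.9) = (3.9 - 4)/(1 - 4) × (3.9 - 7)/(1 - 7) = 0.017222
L_1(3.9) = (3.9 - 1)/(4 - 1) × (3.9 - 7)/(4 - 7) = 0.998889
L_2(3.9) = (3.9 - 1)/(7 - 1) × (3.9 - 4)/(7 - 4) = -0.016111

P(3.9) = (-4)×L_0(3.9) + 13×L_1(3.9) + (-8)×L_2(3.9)
P(3.9) = 13.045556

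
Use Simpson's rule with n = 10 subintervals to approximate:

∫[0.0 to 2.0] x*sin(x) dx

f(x) = x*sin(x)
a = 0.0, b = 2.0, n = 10
h = (b - a)/n = 0.200000

Simpson's rule: (h/3)[f(x₀) + 4f(x₁) + 2f(x₂) + ... + f(xₙ)]

x_0 = 0.0000, f(x_0) = 0.000000, coefficient = 1
x_1 = 0.2000, f(x_1) = 0.039734, coefficient = 4
x_2 = 0.4000, f(x_2) = 0.155767, coefficient = 2
x_3 = 0.6000, f(x_3) = 0.338785, coefficient = 4
x_4 = 0.8000, f(x_4) = 0.573885, coefficient = 2
x_5 = 1.0000, f(x_5) = 0.841471, coefficient = 4
x_6 = 1.2000, f(x_6) = 1.118447, coefficient = 2
x_7 = 1.4000, f(x_7) = 1.379630, coefficient = 4
x_8 = 1.6000, f(x_8) = 1.599318, coefficient = 2
x_9 = 1.8000, f(x_9) = 1.752926, coefficient = 4
x_10 = 2.0000, f(x_10) = 1.818595, coefficient = 1

I ≈ (0.200000/3) × 26.123611 = 1.741574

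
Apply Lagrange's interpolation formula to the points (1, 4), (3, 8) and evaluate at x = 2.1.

Lagrange interpolation formula:
P(x) = Σ yᵢ × Lᵢ(x)
where Lᵢ(x) = Π_{j≠i} (x - xⱼ)/(xᵢ - xⱼ)

L_0(2.1) = (2.1 - 3)/(1 - 3) = 0.450000
L_1(2.1) = (2.1 - 1)/(3 - 1) = 0.550000

P(2.1) = 4×L_0(2.1) + 8×L_1(2.1)
P(2.1) = 6.200000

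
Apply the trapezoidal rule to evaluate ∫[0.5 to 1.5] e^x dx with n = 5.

f(x) = e^x
a = 0.5, b = 1.5, n = 5
h = (b - a)/n = 0.200000

Trapezoidal rule: (h/2)[f(x₀) + 2f(x₁) + 2f(x₂) + ... + f(xₙ)]

x_0 = 0.5000, f(x_0) = 1.648721, coefficient = 1
x_1 = 0.7000, f(x_1) = 2.013753, coefficient = 2
x_2 = 0.9000, f(x_2) = 2.459603, coefficient = 2
x_3 = 1.1000, f(x_3) = 3.004166, coefficient = 2
x_4 = 1.3000, f(x_4) = 3.669297, coefficient = 2
x_5 = 1.5000, f(x_5) = 4.481689, coefficient = 1

I ≈ (0.200000/2) × 28.424047 = 2.842405
Exact value: 2.832968
Error: 0.009437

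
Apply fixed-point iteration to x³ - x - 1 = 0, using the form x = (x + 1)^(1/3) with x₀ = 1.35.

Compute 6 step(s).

Equation: x³ - x - 1 = 0
Fixed-point form: x = (x + 1)^(1/3)
x₀ = 1.35

x_1 = g(1.350000) = 1.329503
x_2 = g(1.329503) = 1.325626
x_3 = g(1.325626) = 1.324890
x_4 = g(1.324890) = 1.324751
x_5 = g(1.324751) = 1.324724
x_6 = g(1.324724) = 1.324719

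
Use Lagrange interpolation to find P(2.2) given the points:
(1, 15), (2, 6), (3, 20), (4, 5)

Lagrange interpolation formula:
P(x) = Σ yᵢ × Lᵢ(x)
where Lᵢ(x) = Π_{j≠i} (x - xⱼ)/(xᵢ - xⱼ)

L_0(2.2) = (2.2 - 2)/(1 - 2) × (2.2 - 3)/(1 - 3) × (2.2 - 4)/(1 - 4) = -0.048000
L_1(2.2) = (2.2 - 1)/(2 - 1) × (2.2 - 3)/(2 - 3) × (2.2 - 4)/(2 - 4) = 0.864000
L_2(2.2) = (2.2 - 1)/(3 - 1) × (2.2 - 2)/(3 - 2) × (2.2 - 4)/(3 - 4) = 0.216000
L_3(2.2) = (2.2 - 1)/(4 - 1) × (2.2 - 2)/(4 - 2) × (2.2 - 3)/(4 - 3) = -0.032000

P(2.2) = 15×L_0(2.2) + 6×L_1(2.2) + 20×L_2(2.2) + 5×L_3(2.2)
P(2.2) = 8.624000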